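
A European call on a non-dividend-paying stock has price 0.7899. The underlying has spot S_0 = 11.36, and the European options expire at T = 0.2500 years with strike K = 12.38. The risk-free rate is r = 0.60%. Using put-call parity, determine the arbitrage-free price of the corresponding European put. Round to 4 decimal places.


Put-call parity: C - P = S_0 * exp(-qT) - K * exp(-rT).
S_0 * exp(-qT) = 11.3600 * 1.00000000 = 11.36000000
K * exp(-rT) = 12.3800 * 0.99850112 = 12.36144392
P = C - S*exp(-qT) + K*exp(-rT)
P = 0.7899 - 11.36000000 + 12.36144392 = 1.7913

Answer: Put price = 1.7913


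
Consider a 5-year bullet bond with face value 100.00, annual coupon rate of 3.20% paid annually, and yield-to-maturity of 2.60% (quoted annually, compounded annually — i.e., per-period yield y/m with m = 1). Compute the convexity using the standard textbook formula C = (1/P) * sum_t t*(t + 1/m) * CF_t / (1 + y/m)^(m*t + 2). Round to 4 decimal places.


Answer: Convexity = 26.2575

Derivation:
Coupon per period c = face * coupon_rate / m = 3.200000
Periods per year m = 1; per-period yield y/m = 0.026000
Number of cashflows N = 5
Cashflows (t years, CF_t, discount factor 1/(1+y/m)^(m*t), PV):
  t = 1.0000: CF_t = 3.200000, DF = 0.974659, PV = 3.118908
  t = 2.0000: CF_t = 3.200000, DF = 0.949960, PV = 3.039872
  t = 3.0000: CF_t = 3.200000, DF = 0.925887, PV = 2.962838
  t = 4.0000: CF_t = 3.200000, DF = 0.902424, PV = 2.887756
  t = 5.0000: CF_t = 103.200000, DF = 0.879555, PV = 90.770117
Price P = sum_t PV_t = 102.779491
Convexity numerator sum_t t*(t + 1/m) * CF_t / (1+y/m)^(m*t + 2):
  t = 1.0000: term = 5.925676
  t = 2.0000: term = 17.326538
  t = 3.0000: term = 33.774927
  t = 4.0000: term = 54.865054
  t = 5.0000: term = 2586.839159
Convexity = (1/P) * sum = 2698.731353 / 102.779491 = 26.257489


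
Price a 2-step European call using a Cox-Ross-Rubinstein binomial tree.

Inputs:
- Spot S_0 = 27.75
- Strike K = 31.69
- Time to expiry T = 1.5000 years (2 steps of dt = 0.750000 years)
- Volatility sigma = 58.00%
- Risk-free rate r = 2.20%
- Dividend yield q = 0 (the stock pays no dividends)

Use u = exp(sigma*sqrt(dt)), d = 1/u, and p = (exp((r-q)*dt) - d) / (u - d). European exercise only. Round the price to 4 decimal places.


Answer: Price = V(0,0) = 6.5847

Derivation:
dt = T/N = 0.750000
u = exp(sigma*sqrt(dt)) = 1.652509; d = 1/u = 0.605140
p = (exp((r-q)*dt) - d) / (u - d) = 0.392886
Discount per step: exp(-r*dt) = 0.983635
Stock lattice S(k, i) with i counting down-moves:
  k=0: S(0,0) = 27.7500
  k=1: S(1,0) = 45.8571; S(1,1) = 16.7926
  k=2: S(2,0) = 75.7793; S(2,1) = 27.7500; S(2,2) = 10.1619
Terminal payoffs V(N, i) = max(S_T - K, 0):
  V(2,0) = 44.089311; V(2,1) = 0.000000; V(2,2) = 0.000000
Backward induction: V(k, i) = exp(-r*dt) * [p * V(k+1, i) + (1-p) * V(k+1, i+1)].
  V(1,0) = exp(-r*dt) * [p*44.089311 + (1-p)*0.000000] = 17.038604
  V(1,1) = exp(-r*dt) * [p*0.000000 + (1-p)*0.000000] = 0.000000
  V(0,0) = exp(-r*dt) * [p*17.038604 + (1-p)*0.000000] = 6.584680


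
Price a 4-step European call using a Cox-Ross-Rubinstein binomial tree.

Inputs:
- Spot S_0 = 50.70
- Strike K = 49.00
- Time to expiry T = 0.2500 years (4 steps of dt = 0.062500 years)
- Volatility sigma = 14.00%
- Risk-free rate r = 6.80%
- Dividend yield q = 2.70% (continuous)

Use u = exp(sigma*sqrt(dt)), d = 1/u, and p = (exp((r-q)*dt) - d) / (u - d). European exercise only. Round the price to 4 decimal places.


Answer: Price = V(0,0) = 2.8027

Derivation:
dt = T/N = 0.062500
u = exp(sigma*sqrt(dt)) = 1.035620; d = 1/u = 0.965605
p = (exp((r-q)*dt) - d) / (u - d) = 0.527897
Discount per step: exp(-r*dt) = 0.995759
Stock lattice S(k, i) with i counting down-moves:
  k=0: S(0,0) = 50.7000
  k=1: S(1,0) = 52.5059; S(1,1) = 48.9562
  k=2: S(2,0) = 54.3762; S(2,1) = 50.7000; S(2,2) = 47.2724
  k=3: S(3,0) = 56.3130; S(3,1) = 52.5059; S(3,2) = 48.9562; S(3,3) = 45.6465
  k=4: S(4,0) = 58.3189; S(4,1) = 54.3762; S(4,2) = 50.7000; S(4,3) = 47.2724; S(4,4) = 44.0765
Terminal payoffs V(N, i) = max(S_T - K, 0):
  V(4,0) = 9.318882; V(4,1) = 5.376165; V(4,2) = 1.700000; V(4,3) = 0.000000; V(4,4) = 0.000000
Backward induction: V(k, i) = exp(-r*dt) * [p * V(k+1, i) + (1-p) * V(k+1, i+1)].
  V(3,0) = exp(-r*dt) * [p*9.318882 + (1-p)*5.376165] = 7.425888
  V(3,1) = exp(-r*dt) * [p*5.376165 + (1-p)*1.700000] = 3.625198
  V(3,2) = exp(-r*dt) * [p*1.700000 + (1-p)*0.000000] = 0.893620
  V(3,3) = exp(-r*dt) * [p*0.000000 + (1-p)*0.000000] = 0.000000
  V(2,0) = exp(-r*dt) * [p*7.425888 + (1-p)*3.625198] = 5.607689
  V(2,1) = exp(-r*dt) * [p*3.625198 + (1-p)*0.893620] = 2.325708
  V(2,2) = exp(-r*dt) * [p*0.893620 + (1-p)*0.000000] = 0.469739
  V(1,0) = exp(-r*dt) * [p*5.607689 + (1-p)*2.325708] = 4.041047
  V(1,1) = exp(-r*dt) * [p*2.325708 + (1-p)*0.469739] = 1.443353
  V(0,0) = exp(-r*dt) * [p*4.041047 + (1-p)*1.443353] = 2.802732


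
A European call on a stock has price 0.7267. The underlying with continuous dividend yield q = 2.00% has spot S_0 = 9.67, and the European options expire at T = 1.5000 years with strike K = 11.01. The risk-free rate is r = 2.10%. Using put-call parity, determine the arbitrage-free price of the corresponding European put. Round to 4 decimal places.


Answer: Put price = 2.0111

Derivation:
Put-call parity: C - P = S_0 * exp(-qT) - K * exp(-rT).
S_0 * exp(-qT) = 9.6700 * 0.97044553 = 9.38420831
K * exp(-rT) = 11.0100 * 0.96899096 = 10.66859043
P = C - S*exp(-qT) + K*exp(-rT)
P = 0.7267 - 9.38420831 + 10.66859043 = 2.0111


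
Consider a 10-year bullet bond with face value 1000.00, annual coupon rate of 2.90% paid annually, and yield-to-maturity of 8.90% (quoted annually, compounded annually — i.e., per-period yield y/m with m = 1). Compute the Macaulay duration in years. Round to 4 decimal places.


Coupon per period c = face * coupon_rate / m = 29.000000
Periods per year m = 1; per-period yield y/m = 0.089000
Number of cashflows N = 10
Cashflows (t years, CF_t, discount factor 1/(1+y/m)^(m*t), PV):
  t = 1.0000: CF_t = 29.000000, DF = 0.918274, PV = 26.629936
  t = 2.0000: CF_t = 29.000000, DF = 0.843226, PV = 24.453568
  t = 3.0000: CF_t = 29.000000, DF = 0.774313, PV = 22.455067
  t = 4.0000: CF_t = 29.000000, DF = 0.711031, PV = 20.619896
  t = 5.0000: CF_t = 29.000000, DF = 0.652921, PV = 18.934707
  t = 6.0000: CF_t = 29.000000, DF = 0.599560, PV = 17.387243
  t = 7.0000: CF_t = 29.000000, DF = 0.550560, PV = 15.966247
  t = 8.0000: CF_t = 29.000000, DF = 0.505565, PV = 14.661384
  t = 9.0000: CF_t = 29.000000, DF = 0.464247, PV = 13.463162
  t = 10.0000: CF_t = 1029.000000, DF = 0.426306, PV = 438.668629
Price P = sum_t PV_t = 613.239839
Macaulay numerator sum_t t * PV_t:
  t * PV_t at t = 1.0000: 26.629936
  t * PV_t at t = 2.0000: 48.907136
  t * PV_t at t = 3.0000: 67.365202
  t * PV_t at t = 4.0000: 82.479586
  t * PV_t at t = 5.0000: 94.673537
  t * PV_t at t = 6.0000: 104.323457
  t * PV_t at t = 7.0000: 111.763728
  t * PV_t at t = 8.0000: 117.291070
  t * PV_t at t = 9.0000: 121.168460
  t * PV_t at t = 10.0000: 4386.686289
Macaulay duration D = (sum_t t * PV_t) / P = 5161.288400 / 613.239839 = 8.416427

Answer: Macaulay duration = 8.4164 years


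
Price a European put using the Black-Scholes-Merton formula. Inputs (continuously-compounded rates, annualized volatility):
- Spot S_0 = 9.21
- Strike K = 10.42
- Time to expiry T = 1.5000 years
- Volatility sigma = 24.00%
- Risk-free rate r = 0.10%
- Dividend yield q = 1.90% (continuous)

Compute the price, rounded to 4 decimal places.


d1 = (ln(S/K) + (r - q + 0.5*sigma^2) * T) / (sigma * sqrt(T)) = -0.36482832
d2 = d1 - sigma * sqrt(T) = -0.65876708
exp(-rT) = 0.99850112; exp(-qT) = 0.97190229
P = K * exp(-rT) * N(-d2) - S_0 * exp(-qT) * N(-d1)
N(-d1) = 0.64238022; N(-d2) = 0.74497733
P = 10.4200 * 0.99850112 * 0.74497733 - 9.2100 * 0.97190229 * 0.64238022 = 2.0009

Answer: Price = 2.0009


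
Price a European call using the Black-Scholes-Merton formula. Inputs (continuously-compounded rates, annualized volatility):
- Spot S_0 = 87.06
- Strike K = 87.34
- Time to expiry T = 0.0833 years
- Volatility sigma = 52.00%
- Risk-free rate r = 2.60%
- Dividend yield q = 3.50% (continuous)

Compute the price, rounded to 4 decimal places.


d1 = (ln(S/K) + (r - q + 0.5*sigma^2) * T) / (sigma * sqrt(T)) = 0.04865003
d2 = d1 - sigma * sqrt(T) = -0.10143101
exp(-rT) = 0.99783654; exp(-qT) = 0.99708875
C = S_0 * exp(-qT) * N(d1) - K * exp(-rT) * N(d2)
N(d1) = 0.51940090; N(d2) = 0.45960416
C = 87.0600 * 0.99708875 * 0.51940090 - 87.3400 * 0.99783654 * 0.45960416 = 5.0324

Answer: Price = 5.0324


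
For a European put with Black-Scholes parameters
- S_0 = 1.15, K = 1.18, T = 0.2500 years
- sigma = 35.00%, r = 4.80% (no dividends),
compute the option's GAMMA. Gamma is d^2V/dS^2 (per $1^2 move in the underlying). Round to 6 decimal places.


Answer: Gamma = 1.982243

Derivation:
d1 = 0.0089143080; d2 = -0.1660856920
phi(d1) = 0.3989264298; exp(-qT) = 1.0000000000; exp(-rT) = 0.9880717129
Gamma = exp(-qT) * phi(d1) / (S * sigma * sqrt(T)) = 1.0000000000 * 0.3989264298 / (1.1500 * 0.3500 * 0.5000000000) = 1.982243


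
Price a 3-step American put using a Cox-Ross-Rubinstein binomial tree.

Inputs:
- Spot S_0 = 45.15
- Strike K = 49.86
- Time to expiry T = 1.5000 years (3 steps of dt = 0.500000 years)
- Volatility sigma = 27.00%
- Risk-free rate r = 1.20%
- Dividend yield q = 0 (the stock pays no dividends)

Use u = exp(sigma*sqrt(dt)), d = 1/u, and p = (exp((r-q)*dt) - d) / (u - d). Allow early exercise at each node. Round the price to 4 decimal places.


dt = T/N = 0.500000
u = exp(sigma*sqrt(dt)) = 1.210361; d = 1/u = 0.826200
p = (exp((r-q)*dt) - d) / (u - d) = 0.468080
Discount per step: exp(-r*dt) = 0.994018
Stock lattice S(k, i) with i counting down-moves:
  k=0: S(0,0) = 45.1500
  k=1: S(1,0) = 54.6478; S(1,1) = 37.3029
  k=2: S(2,0) = 66.1436; S(2,1) = 45.1500; S(2,2) = 30.8197
  k=3: S(3,0) = 80.0576; S(3,1) = 54.6478; S(3,2) = 37.3029; S(3,3) = 25.4632
Terminal payoffs V(N, i) = max(K - S_T, 0):
  V(3,0) = 0.000000; V(3,1) = 0.000000; V(3,2) = 12.557086; V(3,3) = 24.396812
Backward induction: V(k, i) = exp(-r*dt) * [p * V(k+1, i) + (1-p) * V(k+1, i+1)]; then take max(V_cont, immediate exercise) for American.
  V(2,0) = exp(-r*dt) * [p*0.000000 + (1-p)*0.000000] = 0.000000; exercise = 0.000000; V(2,0) = max -> 0.000000
  V(2,1) = exp(-r*dt) * [p*0.000000 + (1-p)*12.557086] = 6.639407; exercise = 4.710000; V(2,1) = max -> 6.639407
  V(2,2) = exp(-r*dt) * [p*12.557086 + (1-p)*24.396812] = 18.742081; exercise = 19.040346; V(2,2) = max -> 19.040346
  V(1,0) = exp(-r*dt) * [p*0.000000 + (1-p)*6.639407] = 3.510506; exercise = 0.000000; V(1,0) = max -> 3.510506
  V(1,1) = exp(-r*dt) * [p*6.639407 + (1-p)*19.040346] = 13.156536; exercise = 12.557086; V(1,1) = max -> 13.156536
  V(0,0) = exp(-r*dt) * [p*3.510506 + (1-p)*13.156536] = 8.589728; exercise = 4.710000; V(0,0) = max -> 8.589728

Answer: Price = V(0,0) = 8.5897


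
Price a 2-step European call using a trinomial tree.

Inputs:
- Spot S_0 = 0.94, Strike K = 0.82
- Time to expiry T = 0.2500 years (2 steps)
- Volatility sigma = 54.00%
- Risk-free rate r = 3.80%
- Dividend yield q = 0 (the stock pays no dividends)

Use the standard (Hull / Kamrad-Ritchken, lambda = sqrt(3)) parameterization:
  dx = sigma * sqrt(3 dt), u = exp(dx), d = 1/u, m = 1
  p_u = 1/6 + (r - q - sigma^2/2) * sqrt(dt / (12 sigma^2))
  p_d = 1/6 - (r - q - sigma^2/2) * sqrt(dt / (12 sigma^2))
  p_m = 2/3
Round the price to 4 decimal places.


Answer: Price = V(0,0) = 0.1749

Derivation:
dt = T/N = 0.125000; dx = sigma*sqrt(3*dt) = 0.330681
u = exp(dx) = 1.391916; d = 1/u = 0.718434
p_u = 0.146292, p_m = 0.666667, p_d = 0.187041
Discount per step: exp(-r*dt) = 0.995261
Stock lattice S(k, j) with j the centered position index:
  k=0: S(0,+0) = 0.9400
  k=1: S(1,-1) = 0.6753; S(1,+0) = 0.9400; S(1,+1) = 1.3084
  k=2: S(2,-2) = 0.4852; S(2,-1) = 0.6753; S(2,+0) = 0.9400; S(2,+1) = 1.3084; S(2,+2) = 1.8212
Terminal payoffs V(N, j) = max(S_T - K, 0):
  V(2,-2) = 0.000000; V(2,-1) = 0.000000; V(2,+0) = 0.120000; V(2,+1) = 0.488401; V(2,+2) = 1.001184
Backward induction: V(k, j) = exp(-r*dt) * [p_u * V(k+1, j+1) + p_m * V(k+1, j) + p_d * V(k+1, j-1)]
  V(1,-1) = exp(-r*dt) * [p_u*0.120000 + p_m*0.000000 + p_d*0.000000] = 0.017472
  V(1,+0) = exp(-r*dt) * [p_u*0.488401 + p_m*0.120000 + p_d*0.000000] = 0.150731
  V(1,+1) = exp(-r*dt) * [p_u*1.001184 + p_m*0.488401 + p_d*0.120000] = 0.492167
  V(0,+0) = exp(-r*dt) * [p_u*0.492167 + p_m*0.150731 + p_d*0.017472] = 0.174923


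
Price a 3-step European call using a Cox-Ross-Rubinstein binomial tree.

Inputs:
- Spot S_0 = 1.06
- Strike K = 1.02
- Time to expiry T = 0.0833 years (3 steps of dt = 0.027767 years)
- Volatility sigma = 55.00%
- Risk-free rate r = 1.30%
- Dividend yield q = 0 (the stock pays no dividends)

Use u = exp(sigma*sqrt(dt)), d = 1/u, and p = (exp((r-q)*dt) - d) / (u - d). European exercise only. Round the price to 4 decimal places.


Answer: Price = V(0,0) = 0.0920

Derivation:
dt = T/N = 0.027767
u = exp(sigma*sqrt(dt)) = 1.095979; d = 1/u = 0.912426
p = (exp((r-q)*dt) - d) / (u - d) = 0.479071
Discount per step: exp(-r*dt) = 0.999639
Stock lattice S(k, i) with i counting down-moves:
  k=0: S(0,0) = 1.0600
  k=1: S(1,0) = 1.1617; S(1,1) = 0.9672
  k=2: S(2,0) = 1.2732; S(2,1) = 1.0600; S(2,2) = 0.8825
  k=3: S(3,0) = 1.3954; S(3,1) = 1.1617; S(3,2) = 0.9672; S(3,3) = 0.8052
Terminal payoffs V(N, i) = max(S_T - K, 0):
  V(3,0) = 0.375446; V(3,1) = 0.141738; V(3,2) = 0.000000; V(3,3) = 0.000000
Backward induction: V(k, i) = exp(-r*dt) * [p * V(k+1, i) + (1-p) * V(k+1, i+1)].
  V(2,0) = exp(-r*dt) * [p*0.375446 + (1-p)*0.141738] = 0.253609
  V(2,1) = exp(-r*dt) * [p*0.141738 + (1-p)*0.000000] = 0.067878
  V(2,2) = exp(-r*dt) * [p*0.000000 + (1-p)*0.000000] = 0.000000
  V(1,0) = exp(-r*dt) * [p*0.253609 + (1-p)*0.067878] = 0.156800
  V(1,1) = exp(-r*dt) * [p*0.067878 + (1-p)*0.000000] = 0.032507
  V(0,0) = exp(-r*dt) * [p*0.156800 + (1-p)*0.032507] = 0.092019


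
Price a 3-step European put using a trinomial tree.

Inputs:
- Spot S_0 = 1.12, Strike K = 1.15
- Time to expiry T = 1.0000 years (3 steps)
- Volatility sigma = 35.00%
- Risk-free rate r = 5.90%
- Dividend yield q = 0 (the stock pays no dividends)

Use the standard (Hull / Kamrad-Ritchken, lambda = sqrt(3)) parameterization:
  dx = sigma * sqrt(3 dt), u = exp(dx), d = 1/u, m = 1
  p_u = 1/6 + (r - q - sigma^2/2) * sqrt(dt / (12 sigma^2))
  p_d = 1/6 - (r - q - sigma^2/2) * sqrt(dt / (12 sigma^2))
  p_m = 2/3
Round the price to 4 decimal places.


dt = T/N = 0.333333; dx = sigma*sqrt(3*dt) = 0.350000
u = exp(dx) = 1.419068; d = 1/u = 0.704688
p_u = 0.165595, p_m = 0.666667, p_d = 0.167738
Discount per step: exp(-r*dt) = 0.980525
Stock lattice S(k, j) with j the centered position index:
  k=0: S(0,+0) = 1.1200
  k=1: S(1,-1) = 0.7893; S(1,+0) = 1.1200; S(1,+1) = 1.5894
  k=2: S(2,-2) = 0.5562; S(2,-1) = 0.7893; S(2,+0) = 1.1200; S(2,+1) = 1.5894; S(2,+2) = 2.2554
  k=3: S(3,-3) = 0.3919; S(3,-2) = 0.5562; S(3,-1) = 0.7893; S(3,+0) = 1.1200; S(3,+1) = 1.5894; S(3,+2) = 2.2554; S(3,+3) = 3.2006
Terminal payoffs V(N, j) = max(K - S_T, 0):
  V(3,-3) = 0.758070; V(3,-2) = 0.593824; V(3,-1) = 0.360749; V(3,+0) = 0.030000; V(3,+1) = 0.000000; V(3,+2) = 0.000000; V(3,+3) = 0.000000
Backward induction: V(k, j) = exp(-r*dt) * [p_u * V(k+1, j+1) + p_m * V(k+1, j) + p_d * V(k+1, j-1)]
  V(2,-2) = exp(-r*dt) * [p_u*0.360749 + p_m*0.593824 + p_d*0.758070] = 0.571429
  V(2,-1) = exp(-r*dt) * [p_u*0.030000 + p_m*0.360749 + p_d*0.593824] = 0.338354
  V(2,+0) = exp(-r*dt) * [p_u*0.000000 + p_m*0.030000 + p_d*0.360749] = 0.078943
  V(2,+1) = exp(-r*dt) * [p_u*0.000000 + p_m*0.000000 + p_d*0.030000] = 0.004934
  V(2,+2) = exp(-r*dt) * [p_u*0.000000 + p_m*0.000000 + p_d*0.000000] = 0.000000
  V(1,-1) = exp(-r*dt) * [p_u*0.078943 + p_m*0.338354 + p_d*0.571429] = 0.327979
  V(1,+0) = exp(-r*dt) * [p_u*0.004934 + p_m*0.078943 + p_d*0.338354] = 0.108055
  V(1,+1) = exp(-r*dt) * [p_u*0.000000 + p_m*0.004934 + p_d*0.078943] = 0.016209
  V(0,+0) = exp(-r*dt) * [p_u*0.016209 + p_m*0.108055 + p_d*0.327979] = 0.127209

Answer: Price = V(0,0) = 0.1272


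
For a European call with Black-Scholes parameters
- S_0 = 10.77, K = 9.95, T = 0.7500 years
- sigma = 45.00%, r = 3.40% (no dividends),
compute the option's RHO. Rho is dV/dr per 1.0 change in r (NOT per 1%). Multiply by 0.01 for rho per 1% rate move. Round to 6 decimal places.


d1 = 0.4634953591; d2 = 0.0737839274
phi(d1) = 0.3583115186; exp(-qT) = 1.0000000000; exp(-rT) = 0.9748223790
N(d2) = 0.5294088419
Rho = K*T*exp(-rT)*N(d2) = 9.9500 * 0.7500 * 0.9748223790 * 0.5294088419 = 3.851244

Answer: Rho = 3.851244


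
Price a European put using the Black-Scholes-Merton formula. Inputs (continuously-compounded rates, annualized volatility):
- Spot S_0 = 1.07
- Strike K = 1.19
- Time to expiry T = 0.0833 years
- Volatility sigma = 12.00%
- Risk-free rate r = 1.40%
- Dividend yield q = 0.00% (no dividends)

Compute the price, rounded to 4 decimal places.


Answer: Price = 0.1186

Derivation:
d1 = (ln(S/K) + (r - q + 0.5*sigma^2) * T) / (sigma * sqrt(T)) = -3.01808729
d2 = d1 - sigma * sqrt(T) = -3.05272138
exp(-rT) = 0.99883448; exp(-qT) = 1.00000000
P = K * exp(-rT) * N(-d2) - S_0 * exp(-qT) * N(-d1)
N(-d1) = 0.99872812; N(-d2) = 0.99886612
P = 1.1900 * 0.99883448 * 0.99886612 - 1.0700 * 1.00000000 * 0.99872812 = 0.1186


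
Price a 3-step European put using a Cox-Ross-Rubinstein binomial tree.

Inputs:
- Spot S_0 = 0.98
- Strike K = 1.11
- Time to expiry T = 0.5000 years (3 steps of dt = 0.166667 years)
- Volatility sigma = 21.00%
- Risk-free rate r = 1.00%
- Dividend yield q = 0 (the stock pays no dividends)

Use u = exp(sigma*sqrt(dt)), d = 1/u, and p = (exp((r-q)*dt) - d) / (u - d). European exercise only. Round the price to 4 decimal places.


Answer: Price = V(0,0) = 0.1427

Derivation:
dt = T/N = 0.166667
u = exp(sigma*sqrt(dt)) = 1.089514; d = 1/u = 0.917840
p = (exp((r-q)*dt) - d) / (u - d) = 0.488296
Discount per step: exp(-r*dt) = 0.998335
Stock lattice S(k, i) with i counting down-moves:
  k=0: S(0,0) = 0.9800
  k=1: S(1,0) = 1.0677; S(1,1) = 0.8995
  k=2: S(2,0) = 1.1633; S(2,1) = 0.9800; S(2,2) = 0.8256
  k=3: S(3,0) = 1.2674; S(3,1) = 1.0677; S(3,2) = 0.8995; S(3,3) = 0.7578
Terminal payoffs V(N, i) = max(K - S_T, 0):
  V(3,0) = 0.000000; V(3,1) = 0.042276; V(3,2) = 0.210517; V(3,3) = 0.352248
Backward induction: V(k, i) = exp(-r*dt) * [p * V(k+1, i) + (1-p) * V(k+1, i+1)].
  V(2,0) = exp(-r*dt) * [p*0.000000 + (1-p)*0.042276] = 0.021597
  V(2,1) = exp(-r*dt) * [p*0.042276 + (1-p)*0.210517] = 0.128152
  V(2,2) = exp(-r*dt) * [p*0.210517 + (1-p)*0.352248] = 0.282570
  V(1,0) = exp(-r*dt) * [p*0.021597 + (1-p)*0.128152] = 0.075994
  V(1,1) = exp(-r*dt) * [p*0.128152 + (1-p)*0.282570] = 0.206823
  V(0,0) = exp(-r*dt) * [p*0.075994 + (1-p)*0.206823] = 0.142702


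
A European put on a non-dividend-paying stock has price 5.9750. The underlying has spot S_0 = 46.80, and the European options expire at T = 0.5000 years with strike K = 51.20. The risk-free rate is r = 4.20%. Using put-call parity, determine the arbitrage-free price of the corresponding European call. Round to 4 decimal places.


Answer: Call price = 2.6390

Derivation:
Put-call parity: C - P = S_0 * exp(-qT) - K * exp(-rT).
S_0 * exp(-qT) = 46.8000 * 1.00000000 = 46.80000000
K * exp(-rT) = 51.2000 * 0.97921896 = 50.13601099
C = P + S*exp(-qT) - K*exp(-rT)
C = 5.9750 + 46.80000000 - 50.13601099 = 2.6390


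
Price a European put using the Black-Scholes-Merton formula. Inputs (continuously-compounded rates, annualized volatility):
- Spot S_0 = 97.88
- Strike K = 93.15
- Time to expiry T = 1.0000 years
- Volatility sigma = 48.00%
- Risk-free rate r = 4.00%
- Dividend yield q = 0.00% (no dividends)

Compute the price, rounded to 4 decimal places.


d1 = (ln(S/K) + (r - q + 0.5*sigma^2) * T) / (sigma * sqrt(T)) = 0.42652321
d2 = d1 - sigma * sqrt(T) = -0.05347679
exp(-rT) = 0.96078944; exp(-qT) = 1.00000000
P = K * exp(-rT) * N(-d2) - S_0 * exp(-qT) * N(-d1)
N(-d1) = 0.33486332; N(-d2) = 0.52132399
P = 93.1500 * 0.96078944 * 0.52132399 - 97.8800 * 1.00000000 * 0.33486332 = 13.8808

Answer: Price = 13.8808


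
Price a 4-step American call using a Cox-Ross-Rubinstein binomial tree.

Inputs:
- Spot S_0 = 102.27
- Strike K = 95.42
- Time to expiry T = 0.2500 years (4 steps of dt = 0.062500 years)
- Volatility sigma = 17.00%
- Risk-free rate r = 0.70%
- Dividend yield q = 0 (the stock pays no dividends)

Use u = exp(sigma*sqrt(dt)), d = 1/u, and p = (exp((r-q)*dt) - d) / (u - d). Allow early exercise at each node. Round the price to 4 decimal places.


dt = T/N = 0.062500
u = exp(sigma*sqrt(dt)) = 1.043416; d = 1/u = 0.958390
p = (exp((r-q)*dt) - d) / (u - d) = 0.494523
Discount per step: exp(-r*dt) = 0.999563
Stock lattice S(k, i) with i counting down-moves:
  k=0: S(0,0) = 102.2700
  k=1: S(1,0) = 106.7102; S(1,1) = 98.0146
  k=2: S(2,0) = 111.3431; S(2,1) = 102.2700; S(2,2) = 93.9363
  k=3: S(3,0) = 116.1772; S(3,1) = 106.7102; S(3,2) = 98.0146; S(3,3) = 90.0276
  k=4: S(4,0) = 121.2211; S(4,1) = 111.3431; S(4,2) = 102.2700; S(4,3) = 93.9363; S(4,4) = 86.2816
Terminal payoffs V(N, i) = max(S_T - K, 0):
  V(4,0) = 25.801127; V(4,1) = 15.923094; V(4,2) = 6.850000; V(4,3) = 0.000000; V(4,4) = 0.000000
Backward induction: V(k, i) = exp(-r*dt) * [p * V(k+1, i) + (1-p) * V(k+1, i+1)]; then take max(V_cont, immediate exercise) for American.
  V(3,0) = exp(-r*dt) * [p*25.801127 + (1-p)*15.923094] = 20.798910; exercise = 20.757172; V(3,0) = max -> 20.798910
  V(3,1) = exp(-r*dt) * [p*15.923094 + (1-p)*6.850000] = 11.331897; exercise = 11.290160; V(3,1) = max -> 11.331897
  V(3,2) = exp(-r*dt) * [p*6.850000 + (1-p)*0.000000] = 3.386002; exercise = 2.594593; V(3,2) = max -> 3.386002
  V(3,3) = exp(-r*dt) * [p*0.000000 + (1-p)*0.000000] = 0.000000; exercise = 0.000000; V(3,3) = max -> 0.000000
  V(2,0) = exp(-r*dt) * [p*20.798910 + (1-p)*11.331897] = 16.006550; exercise = 15.923094; V(2,0) = max -> 16.006550
  V(2,1) = exp(-r*dt) * [p*11.331897 + (1-p)*3.386002] = 7.312232; exercise = 6.850000; V(2,1) = max -> 7.312232
  V(2,2) = exp(-r*dt) * [p*3.386002 + (1-p)*0.000000] = 1.673724; exercise = 0.000000; V(2,2) = max -> 1.673724
  V(1,0) = exp(-r*dt) * [p*16.006550 + (1-p)*7.312232] = 11.606696; exercise = 11.290160; V(1,0) = max -> 11.606696
  V(1,1) = exp(-r*dt) * [p*7.312232 + (1-p)*1.673724] = 4.460146; exercise = 2.594593; V(1,1) = max -> 4.460146
  V(0,0) = exp(-r*dt) * [p*11.606696 + (1-p)*4.460146] = 7.990784; exercise = 6.850000; V(0,0) = max -> 7.990784

Answer: Price = V(0,0) = 7.9908


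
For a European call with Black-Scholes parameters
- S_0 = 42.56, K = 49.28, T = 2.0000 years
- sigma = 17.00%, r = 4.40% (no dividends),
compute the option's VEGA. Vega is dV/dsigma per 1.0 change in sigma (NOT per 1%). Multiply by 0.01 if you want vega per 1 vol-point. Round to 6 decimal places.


d1 = -0.1235501649; d2 = -0.3639664705
phi(d1) = 0.3959090148; exp(-qT) = 1.0000000000; exp(-rT) = 0.9157608767
Vega = S * exp(-qT) * phi(d1) * sqrt(T) = 42.5600 * 1.0000000000 * 0.3959090148 * 1.4142135624 = 23.829340

Answer: Vega = 23.829340


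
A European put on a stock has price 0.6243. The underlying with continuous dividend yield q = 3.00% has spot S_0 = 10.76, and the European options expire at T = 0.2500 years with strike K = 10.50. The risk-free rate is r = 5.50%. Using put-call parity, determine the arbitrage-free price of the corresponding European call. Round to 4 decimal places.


Answer: Call price = 0.9473

Derivation:
Put-call parity: C - P = S_0 * exp(-qT) - K * exp(-rT).
S_0 * exp(-qT) = 10.7600 * 0.99252805 = 10.67960187
K * exp(-rT) = 10.5000 * 0.98634410 = 10.35661304
C = P + S*exp(-qT) - K*exp(-rT)
C = 0.6243 + 10.67960187 - 10.35661304 = 0.9473


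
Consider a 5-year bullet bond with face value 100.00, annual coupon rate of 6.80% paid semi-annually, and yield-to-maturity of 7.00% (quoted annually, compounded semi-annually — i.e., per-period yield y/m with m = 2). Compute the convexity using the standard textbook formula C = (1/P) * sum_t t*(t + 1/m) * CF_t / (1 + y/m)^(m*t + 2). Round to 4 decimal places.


Coupon per period c = face * coupon_rate / m = 3.400000
Periods per year m = 2; per-period yield y/m = 0.035000
Number of cashflows N = 10
Cashflows (t years, CF_t, discount factor 1/(1+y/m)^(m*t), PV):
  t = 0.5000: CF_t = 3.400000, DF = 0.966184, PV = 3.285024
  t = 1.0000: CF_t = 3.400000, DF = 0.933511, PV = 3.173936
  t = 1.5000: CF_t = 3.400000, DF = 0.901943, PV = 3.066605
  t = 2.0000: CF_t = 3.400000, DF = 0.871442, PV = 2.962904
  t = 2.5000: CF_t = 3.400000, DF = 0.841973, PV = 2.862709
  t = 3.0000: CF_t = 3.400000, DF = 0.813501, PV = 2.765902
  t = 3.5000: CF_t = 3.400000, DF = 0.785991, PV = 2.672369
  t = 4.0000: CF_t = 3.400000, DF = 0.759412, PV = 2.581999
  t = 4.5000: CF_t = 3.400000, DF = 0.733731, PV = 2.494685
  t = 5.0000: CF_t = 103.400000, DF = 0.708919, PV = 73.302205
Price P = sum_t PV_t = 99.168339
Convexity numerator sum_t t*(t + 1/m) * CF_t / (1+y/m)^(m*t + 2):
  t = 0.5000: term = 1.533303
  t = 1.0000: term = 4.444355
  t = 1.5000: term = 8.588126
  t = 2.0000: term = 13.829511
  t = 2.5000: term = 20.042769
  t = 3.0000: term = 27.110993
  t = 3.5000: term = 34.925594
  t = 4.0000: term = 43.385831
  t = 4.5000: term = 52.398347
  t = 5.0000: term = 1881.780809
Convexity = (1/P) * sum = 2088.039639 / 99.168339 = 21.055507

Answer: Convexity = 21.0555


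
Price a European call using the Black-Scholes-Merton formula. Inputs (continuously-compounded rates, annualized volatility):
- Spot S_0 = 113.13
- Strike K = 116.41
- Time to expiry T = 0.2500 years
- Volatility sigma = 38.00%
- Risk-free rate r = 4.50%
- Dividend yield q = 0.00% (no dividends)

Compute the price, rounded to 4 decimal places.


Answer: Price = 7.6840

Derivation:
d1 = (ln(S/K) + (r - q + 0.5*sigma^2) * T) / (sigma * sqrt(T)) = 0.00378504
d2 = d1 - sigma * sqrt(T) = -0.18621496
exp(-rT) = 0.98881304; exp(-qT) = 1.00000000
C = S_0 * exp(-qT) * N(d1) - K * exp(-rT) * N(d2)
N(d1) = 0.50151001; N(d2) = 0.42613810
C = 113.1300 * 1.00000000 * 0.50151001 - 116.4100 * 0.98881304 * 0.42613810 = 7.6840


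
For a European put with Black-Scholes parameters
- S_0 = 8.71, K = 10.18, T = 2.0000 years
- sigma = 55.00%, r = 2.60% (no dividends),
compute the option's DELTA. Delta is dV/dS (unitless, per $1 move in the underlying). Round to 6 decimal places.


Answer: Delta = -0.399261

Derivation:
d1 = 0.2552614079; d2 = -0.5225560514
phi(d1) = 0.3861545016; exp(-qT) = 1.0000000000; exp(-rT) = 0.9493288668
N(-d1) = 0.3992606024
Delta = -exp(-qT) * N(-d1) = -1.0000000000 * 0.3992606024 = -0.399261


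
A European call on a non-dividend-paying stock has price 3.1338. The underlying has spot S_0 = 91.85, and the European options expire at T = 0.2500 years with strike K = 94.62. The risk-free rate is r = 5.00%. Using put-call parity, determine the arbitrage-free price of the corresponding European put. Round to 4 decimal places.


Answer: Put price = 4.7284

Derivation:
Put-call parity: C - P = S_0 * exp(-qT) - K * exp(-rT).
S_0 * exp(-qT) = 91.8500 * 1.00000000 = 91.85000000
K * exp(-rT) = 94.6200 * 0.98757780 = 93.44461148
P = C - S*exp(-qT) + K*exp(-rT)
P = 3.1338 - 91.85000000 + 93.44461148 = 4.7284


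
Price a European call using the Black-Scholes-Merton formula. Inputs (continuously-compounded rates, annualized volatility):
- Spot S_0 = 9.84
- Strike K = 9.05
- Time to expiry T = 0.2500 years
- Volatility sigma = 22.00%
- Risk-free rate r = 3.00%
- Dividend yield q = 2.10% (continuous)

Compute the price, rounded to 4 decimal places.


Answer: Price = 0.9341

Derivation:
d1 = (ln(S/K) + (r - q + 0.5*sigma^2) * T) / (sigma * sqrt(T)) = 0.83628139
d2 = d1 - sigma * sqrt(T) = 0.72628139
exp(-rT) = 0.99252805; exp(-qT) = 0.99476376
C = S_0 * exp(-qT) * N(d1) - K * exp(-rT) * N(d2)
N(d1) = 0.79850169; N(d2) = 0.76616686
C = 9.8400 * 0.99476376 * 0.79850169 - 9.0500 * 0.99252805 * 0.76616686 = 0.9341


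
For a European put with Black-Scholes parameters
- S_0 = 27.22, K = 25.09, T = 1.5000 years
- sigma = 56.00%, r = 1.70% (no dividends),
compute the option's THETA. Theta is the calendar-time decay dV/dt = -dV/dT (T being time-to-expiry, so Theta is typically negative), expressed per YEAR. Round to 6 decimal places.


Answer: Theta = -1.953371

Derivation:
d1 = 0.4989124161; d2 = -0.1869447118
phi(d1) = 0.3522566208; exp(-qT) = 1.0000000000; exp(-rT) = 0.9748223790
Theta = -S*exp(-qT)*phi(d1)*sigma/(2*sqrt(T)) + r*K*exp(-rT)*N(-d2) - q*S*exp(-qT)*N(-d1)
N(-d1) = 0.3089205433; N(-d2) = 0.5741480089; sqrt(T) = 1.2247448714
Term 1 = -27.2200 * 1.0000000000 * 0.3522566208 * 0.5600 / (2 * 1.2247448714) = -2.1920965940
Term 2 = 0.0170 * 25.0900 * 0.9748223790 * 0.5741480089 = 0.2387255686
Term 3 = 0 (no dividend yield, q = 0)
Theta = -2.1920965940 + (0.2387255686) + (0.0000000000) = -1.953371


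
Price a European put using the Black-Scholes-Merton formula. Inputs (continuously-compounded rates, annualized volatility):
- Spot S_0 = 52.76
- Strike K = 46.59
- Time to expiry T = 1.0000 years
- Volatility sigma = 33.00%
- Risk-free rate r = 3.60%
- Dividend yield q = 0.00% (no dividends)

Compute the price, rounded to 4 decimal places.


d1 = (ln(S/K) + (r - q + 0.5*sigma^2) * T) / (sigma * sqrt(T)) = 0.65096182
d2 = d1 - sigma * sqrt(T) = 0.32096182
exp(-rT) = 0.96464029; exp(-qT) = 1.00000000
P = K * exp(-rT) * N(-d2) - S_0 * exp(-qT) * N(-d1)
N(-d1) = 0.25753557; N(-d2) = 0.37411966
P = 46.5900 * 0.96464029 * 0.37411966 - 52.7600 * 1.00000000 * 0.25753557 = 3.2263

Answer: Price = 3.2263


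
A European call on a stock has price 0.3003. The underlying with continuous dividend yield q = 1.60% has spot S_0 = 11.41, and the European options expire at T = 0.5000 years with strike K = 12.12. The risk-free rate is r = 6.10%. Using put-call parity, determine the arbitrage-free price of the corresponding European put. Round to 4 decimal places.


Put-call parity: C - P = S_0 * exp(-qT) - K * exp(-rT).
S_0 * exp(-qT) = 11.4100 * 0.99203191 = 11.31908415
K * exp(-rT) = 12.1200 * 0.96996043 = 11.75592044
P = C - S*exp(-qT) + K*exp(-rT)
P = 0.3003 - 11.31908415 + 11.75592044 = 0.7371

Answer: Put price = 0.7371


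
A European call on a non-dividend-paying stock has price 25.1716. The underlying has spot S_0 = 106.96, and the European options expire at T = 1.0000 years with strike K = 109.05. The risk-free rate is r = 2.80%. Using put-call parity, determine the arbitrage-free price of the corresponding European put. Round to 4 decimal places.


Put-call parity: C - P = S_0 * exp(-qT) - K * exp(-rT).
S_0 * exp(-qT) = 106.9600 * 1.00000000 = 106.96000000
K * exp(-rT) = 109.0500 * 0.97238837 = 106.03895140
P = C - S*exp(-qT) + K*exp(-rT)
P = 25.1716 - 106.96000000 + 106.03895140 = 24.2506

Answer: Put price = 24.2506


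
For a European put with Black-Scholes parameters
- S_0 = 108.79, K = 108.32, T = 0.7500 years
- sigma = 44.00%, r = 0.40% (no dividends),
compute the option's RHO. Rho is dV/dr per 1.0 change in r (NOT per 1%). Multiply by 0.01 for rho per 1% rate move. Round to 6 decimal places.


d1 = 0.2097608247; d2 = -0.1712903530
phi(d1) = 0.3902614675; exp(-qT) = 1.0000000000; exp(-rT) = 0.9970044955
N(-d2) = 0.5680022672
Rho = -K*T*exp(-rT)*N(-d2) = -108.3200 * 0.7500 * 0.9970044955 * 0.5680022672 = -46.006278

Answer: Rho = -46.006278


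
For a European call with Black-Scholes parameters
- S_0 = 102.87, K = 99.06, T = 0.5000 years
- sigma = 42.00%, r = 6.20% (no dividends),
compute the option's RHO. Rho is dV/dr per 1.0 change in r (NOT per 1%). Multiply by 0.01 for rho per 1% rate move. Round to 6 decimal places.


Answer: Rho = 25.596620

Derivation:
d1 = 0.3799531481; d2 = 0.0829683000
phi(d1) = 0.3711604869; exp(-qT) = 1.0000000000; exp(-rT) = 0.9694755731
N(d2) = 0.5330616272
Rho = K*T*exp(-rT)*N(d2) = 99.0600 * 0.5000 * 0.9694755731 * 0.5330616272 = 25.596620


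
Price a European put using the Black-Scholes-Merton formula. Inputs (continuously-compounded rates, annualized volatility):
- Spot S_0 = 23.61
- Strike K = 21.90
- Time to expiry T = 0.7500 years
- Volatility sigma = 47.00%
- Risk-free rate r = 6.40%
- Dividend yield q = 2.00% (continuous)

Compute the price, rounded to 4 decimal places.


d1 = (ln(S/K) + (r - q + 0.5*sigma^2) * T) / (sigma * sqrt(T)) = 0.46930276
d2 = d1 - sigma * sqrt(T) = 0.06227082
exp(-rT) = 0.95313379; exp(-qT) = 0.98511194
P = K * exp(-rT) * N(-d2) - S_0 * exp(-qT) * N(-d1)
N(-d1) = 0.31942662; N(-d2) = 0.47517358
P = 21.9000 * 0.95313379 * 0.47517358 - 23.6100 * 0.98511194 * 0.31942662 = 2.4892

Answer: Price = 2.4892


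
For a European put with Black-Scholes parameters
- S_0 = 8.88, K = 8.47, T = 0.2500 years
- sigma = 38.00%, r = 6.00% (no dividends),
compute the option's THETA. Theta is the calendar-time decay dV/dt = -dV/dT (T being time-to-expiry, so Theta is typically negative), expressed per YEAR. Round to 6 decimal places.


Answer: Theta = -1.026870

Derivation:
d1 = 0.4227423597; d2 = 0.2327423597
phi(d1) = 0.3648408366; exp(-qT) = 1.0000000000; exp(-rT) = 0.9851119396
Theta = -S*exp(-qT)*phi(d1)*sigma/(2*sqrt(T)) + r*K*exp(-rT)*N(-d2) - q*S*exp(-qT)*N(-d1)
N(-d1) = 0.3362416231; N(-d2) = 0.4079807370; sqrt(T) = 0.5000000000
Term 1 = -8.8800 * 1.0000000000 * 0.3648408366 * 0.3800 / (2 * 0.5000000000) = -1.2311189190
Term 2 = 0.0600 * 8.4700 * 0.9851119396 * 0.4079807370 = 0.2042489825
Term 3 = 0 (no dividend yield, q = 0)
Theta = -1.2311189190 + (0.2042489825) + (0.0000000000) = -1.026870


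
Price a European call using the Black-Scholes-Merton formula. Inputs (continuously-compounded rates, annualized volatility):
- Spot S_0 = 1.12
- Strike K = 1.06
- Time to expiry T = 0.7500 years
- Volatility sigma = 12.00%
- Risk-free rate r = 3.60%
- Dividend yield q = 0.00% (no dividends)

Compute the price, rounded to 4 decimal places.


d1 = (ln(S/K) + (r - q + 0.5*sigma^2) * T) / (sigma * sqrt(T)) = 0.84158210
d2 = d1 - sigma * sqrt(T) = 0.73765905
exp(-rT) = 0.97336124; exp(-qT) = 1.00000000
C = S_0 * exp(-qT) * N(d1) - K * exp(-rT) * N(d2)
N(d1) = 0.79998904; N(d2) = 0.76963917
C = 1.1200 * 1.00000000 * 0.79998904 - 1.0600 * 0.97336124 * 0.76963917 = 0.1019

Answer: Price = 0.1019


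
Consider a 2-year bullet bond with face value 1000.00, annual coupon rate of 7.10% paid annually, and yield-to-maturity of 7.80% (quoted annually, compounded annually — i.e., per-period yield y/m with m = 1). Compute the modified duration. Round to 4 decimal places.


Answer: Modified duration = 1.7934

Derivation:
Coupon per period c = face * coupon_rate / m = 71.000000
Periods per year m = 1; per-period yield y/m = 0.078000
Number of cashflows N = 2
Cashflows (t years, CF_t, discount factor 1/(1+y/m)^(m*t), PV):
  t = 1.0000: CF_t = 71.000000, DF = 0.927644, PV = 65.862709
  t = 2.0000: CF_t = 1071.000000, DF = 0.860523, PV = 921.620124
Price P = sum_t PV_t = 987.482833
First compute Macaulay numerator sum_t t * PV_t:
  t * PV_t at t = 1.0000: 65.862709
  t * PV_t at t = 2.0000: 1843.240248
Macaulay duration D = 1909.102956 / 987.482833 = 1.933302
Modified duration = D / (1 + y/m) = 1.933302 / (1 + 0.078000) = 1.793416


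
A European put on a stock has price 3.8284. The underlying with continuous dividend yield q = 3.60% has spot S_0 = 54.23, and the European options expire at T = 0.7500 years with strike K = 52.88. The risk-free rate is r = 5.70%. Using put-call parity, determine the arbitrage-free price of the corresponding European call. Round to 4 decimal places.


Put-call parity: C - P = S_0 * exp(-qT) - K * exp(-rT).
S_0 * exp(-qT) = 54.2300 * 0.97336124 = 52.78538013
K * exp(-rT) = 52.8800 * 0.95815090 = 50.66701948
C = P + S*exp(-qT) - K*exp(-rT)
C = 3.8284 + 52.78538013 - 50.66701948 = 5.9468

Answer: Call price = 5.9468


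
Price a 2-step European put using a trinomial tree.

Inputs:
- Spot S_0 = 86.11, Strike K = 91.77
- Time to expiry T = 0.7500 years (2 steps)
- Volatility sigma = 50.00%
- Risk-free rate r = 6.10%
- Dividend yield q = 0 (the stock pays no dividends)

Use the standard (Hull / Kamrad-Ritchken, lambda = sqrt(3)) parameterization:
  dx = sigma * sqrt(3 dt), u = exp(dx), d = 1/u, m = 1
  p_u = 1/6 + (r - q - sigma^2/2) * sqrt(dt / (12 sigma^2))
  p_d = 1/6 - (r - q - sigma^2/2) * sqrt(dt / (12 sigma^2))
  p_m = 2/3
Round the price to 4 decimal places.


dt = T/N = 0.375000; dx = sigma*sqrt(3*dt) = 0.530330
u = exp(dx) = 1.699493; d = 1/u = 0.588411
p_u = 0.144039, p_m = 0.666667, p_d = 0.189294
Discount per step: exp(-r*dt) = 0.977385
Stock lattice S(k, j) with j the centered position index:
  k=0: S(0,+0) = 86.1100
  k=1: S(1,-1) = 50.6680; S(1,+0) = 86.1100; S(1,+1) = 146.3434
  k=2: S(2,-2) = 29.8136; S(2,-1) = 50.6680; S(2,+0) = 86.1100; S(2,+1) = 146.3434; S(2,+2) = 248.7095
Terminal payoffs V(N, j) = max(K - S_T, 0):
  V(2,-2) = 61.956379; V(2,-1) = 41.101954; V(2,+0) = 5.660000; V(2,+1) = 0.000000; V(2,+2) = 0.000000
Backward induction: V(k, j) = exp(-r*dt) * [p_u * V(k+1, j+1) + p_m * V(k+1, j) + p_d * V(k+1, j-1)]
  V(1,-1) = exp(-r*dt) * [p_u*5.660000 + p_m*41.101954 + p_d*61.956379] = 39.041181
  V(1,+0) = exp(-r*dt) * [p_u*0.000000 + p_m*5.660000 + p_d*41.101954] = 11.292399
  V(1,+1) = exp(-r*dt) * [p_u*0.000000 + p_m*0.000000 + p_d*5.660000] = 1.047174
  V(0,+0) = exp(-r*dt) * [p_u*1.047174 + p_m*11.292399 + p_d*39.041181] = 14.728566

Answer: Price = V(0,0) = 14.7286


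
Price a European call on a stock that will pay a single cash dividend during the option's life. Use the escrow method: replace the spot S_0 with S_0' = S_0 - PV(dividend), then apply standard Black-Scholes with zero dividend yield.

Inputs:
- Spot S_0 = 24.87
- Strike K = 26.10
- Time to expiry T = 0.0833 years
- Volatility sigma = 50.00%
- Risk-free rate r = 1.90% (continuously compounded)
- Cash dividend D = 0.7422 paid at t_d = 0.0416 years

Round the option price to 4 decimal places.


PV(D) = D * exp(-r * t_d) = 0.7422 * 0.99920991 = 0.74161360
S_0' = S_0 - PV(D) = 24.8700 - 0.74161360 = 24.12838640
d1 = (ln(S_0'/K) + (r + sigma^2/2)*T) / (sigma*sqrt(T)) = -0.46117184
d2 = d1 - sigma*sqrt(T) = -0.60548054
exp(-rT) = 0.99841855
N(d1) = 0.32233766; N(d2) = 0.27242988
C = S_0' * N(d1) - K * exp(-rT) * N(d2) = 24.12838640 * 0.32233766 - 26.1000 * 0.99841855 * 0.27242988 = 0.6783

Answer: Price = 0.6783


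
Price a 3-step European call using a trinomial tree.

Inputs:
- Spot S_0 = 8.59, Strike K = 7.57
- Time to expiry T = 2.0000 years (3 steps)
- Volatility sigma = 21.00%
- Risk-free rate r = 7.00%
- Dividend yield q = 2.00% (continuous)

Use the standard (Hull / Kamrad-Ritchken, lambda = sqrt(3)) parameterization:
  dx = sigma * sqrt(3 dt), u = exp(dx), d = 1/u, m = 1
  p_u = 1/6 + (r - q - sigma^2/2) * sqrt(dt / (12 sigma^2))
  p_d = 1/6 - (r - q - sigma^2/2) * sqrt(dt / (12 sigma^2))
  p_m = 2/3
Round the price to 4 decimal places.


dt = T/N = 0.666667; dx = sigma*sqrt(3*dt) = 0.296985
u = exp(dx) = 1.345795; d = 1/u = 0.743055
p_u = 0.198038, p_m = 0.666667, p_d = 0.135296
Discount per step: exp(-r*dt) = 0.954405
Stock lattice S(k, j) with j the centered position index:
  k=0: S(0,+0) = 8.5900
  k=1: S(1,-1) = 6.3828; S(1,+0) = 8.5900; S(1,+1) = 11.5604
  k=2: S(2,-2) = 4.7428; S(2,-1) = 6.3828; S(2,+0) = 8.5900; S(2,+1) = 11.5604; S(2,+2) = 15.5579
  k=3: S(3,-3) = 3.5242; S(3,-2) = 4.7428; S(3,-1) = 6.3828; S(3,+0) = 8.5900; S(3,+1) = 11.5604; S(3,+2) = 15.5579; S(3,+3) = 20.9377
Terminal payoffs V(N, j) = max(S_T - K, 0):
  V(3,-3) = 0.000000; V(3,-2) = 0.000000; V(3,-1) = 0.000000; V(3,+0) = 1.020000; V(3,+1) = 3.990378; V(3,+2) = 7.987898; V(3,+3) = 13.367740
Backward induction: V(k, j) = exp(-r*dt) * [p_u * V(k+1, j+1) + p_m * V(k+1, j) + p_d * V(k+1, j-1)]
  V(2,-2) = exp(-r*dt) * [p_u*0.000000 + p_m*0.000000 + p_d*0.000000] = 0.000000
  V(2,-1) = exp(-r*dt) * [p_u*1.020000 + p_m*0.000000 + p_d*0.000000] = 0.192788
  V(2,+0) = exp(-r*dt) * [p_u*3.990378 + p_m*1.020000 + p_d*0.000000] = 1.403209
  V(2,+1) = exp(-r*dt) * [p_u*7.987898 + p_m*3.990378 + p_d*1.020000] = 4.180446
  V(2,+2) = exp(-r*dt) * [p_u*13.367740 + p_m*7.987898 + p_d*3.990378] = 8.124339
  V(1,-1) = exp(-r*dt) * [p_u*1.403209 + p_m*0.192788 + p_d*0.000000] = 0.387883
  V(1,+0) = exp(-r*dt) * [p_u*4.180446 + p_m*1.403209 + p_d*0.192788] = 1.707853
  V(1,+1) = exp(-r*dt) * [p_u*8.124339 + p_m*4.180446 + p_d*1.403209] = 4.376652
  V(0,+0) = exp(-r*dt) * [p_u*4.376652 + p_m*1.707853 + p_d*0.387883] = 1.963965

Answer: Price = V(0,0) = 1.9640
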